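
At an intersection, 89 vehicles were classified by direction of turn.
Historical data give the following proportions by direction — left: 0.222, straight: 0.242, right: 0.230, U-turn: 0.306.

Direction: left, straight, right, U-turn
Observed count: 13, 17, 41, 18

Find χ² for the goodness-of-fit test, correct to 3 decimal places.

Expected counts E_i = n·p_i: 89×0.222 = 19.758, 89×0.242 = 21.538, 89×0.230 = 20.47, 89×0.306 = 27.234.
left: (13 − 19.758)²/19.758 = 45.670564/19.758 = 2.3115
straight: (17 − 21.538)²/21.538 = 20.593444/21.538 = 0.9561
right: (41 − 20.47)²/20.47 = 421.4809/20.47 = 20.5902
U-turn: (18 − 27.234)²/27.234 = 85.266756/27.234 = 3.1309
Sum = 26.989

26.989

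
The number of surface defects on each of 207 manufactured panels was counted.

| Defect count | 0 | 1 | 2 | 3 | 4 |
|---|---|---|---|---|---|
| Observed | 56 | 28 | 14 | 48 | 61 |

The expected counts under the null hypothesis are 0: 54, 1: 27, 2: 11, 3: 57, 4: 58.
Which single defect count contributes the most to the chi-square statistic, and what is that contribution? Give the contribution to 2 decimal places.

χ² = (56−54)²/54 + (28−27)²/27 + (14−11)²/11 + (48−57)²/57 + (61−58)²/58
   = 0.074 + 0.037 + 0.818 + 1.421 + 0.155
The largest term is for 3: 1.42.

3, 1.42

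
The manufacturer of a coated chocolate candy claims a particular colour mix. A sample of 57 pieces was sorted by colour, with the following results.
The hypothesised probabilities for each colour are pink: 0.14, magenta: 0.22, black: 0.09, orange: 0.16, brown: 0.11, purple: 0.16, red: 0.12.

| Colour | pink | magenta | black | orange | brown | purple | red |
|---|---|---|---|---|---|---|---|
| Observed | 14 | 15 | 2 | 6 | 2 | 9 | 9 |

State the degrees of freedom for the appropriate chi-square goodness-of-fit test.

6

There are k = 7 categories and no parameters were estimated from the data, so df = 7 − 1 = 6.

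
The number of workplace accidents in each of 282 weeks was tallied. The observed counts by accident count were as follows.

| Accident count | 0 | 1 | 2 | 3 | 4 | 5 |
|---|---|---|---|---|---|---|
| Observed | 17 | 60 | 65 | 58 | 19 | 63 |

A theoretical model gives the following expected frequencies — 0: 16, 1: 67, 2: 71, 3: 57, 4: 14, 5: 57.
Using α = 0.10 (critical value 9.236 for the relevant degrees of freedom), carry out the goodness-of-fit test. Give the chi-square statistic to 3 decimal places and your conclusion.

3.736; do not reject

cat         O        E   (O−E)²/E
0          17       16     0.0625
1          60       67     0.7313
2          65       71     0.5070
3          58       57     0.0175
4          19       14     1.7857
5          63       57     0.6316
Sum = 3.736
df = 5. Since 3.736 < 9.236, we do not reject H₀.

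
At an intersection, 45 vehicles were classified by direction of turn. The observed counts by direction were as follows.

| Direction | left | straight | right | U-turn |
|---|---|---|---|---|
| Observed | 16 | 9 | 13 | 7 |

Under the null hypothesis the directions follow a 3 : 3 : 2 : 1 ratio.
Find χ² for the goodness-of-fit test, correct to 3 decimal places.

Ratio total = 9. Expected counts: 45×3/9 = 15, 45×3/9 = 15, 45×2/9 = 10, 45×1/9 = 5.
left: (16 − 15)²/15 = 1/15 = 0.0667
straight: (9 − 15)²/15 = 36/15 = 2.4000
right: (13 − 10)²/10 = 9/10 = 0.9000
U-turn: (7 − 5)²/5 = 4/5 = 0.8000
Sum = 4.167

4.167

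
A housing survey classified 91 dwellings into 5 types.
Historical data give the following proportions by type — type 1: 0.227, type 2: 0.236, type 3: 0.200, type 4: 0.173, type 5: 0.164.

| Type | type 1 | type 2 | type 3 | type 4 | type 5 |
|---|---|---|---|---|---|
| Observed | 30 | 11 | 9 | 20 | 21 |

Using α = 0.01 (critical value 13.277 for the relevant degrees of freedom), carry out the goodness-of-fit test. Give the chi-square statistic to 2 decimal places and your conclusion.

Expected counts E_i = n·p_i: 91×0.227 = 20.657, 91×0.236 = 21.476, 91×0.200 = 18.2, 91×0.173 = 15.743, 91×0.164 = 14.924.
cat         O        E   (O−E)²/E
type 1     30   20.657      4.226
type 2     11   21.476      5.110
type 3      9     18.2      4.651
type 4     20   15.743      1.151
type 5     21   14.924      2.474
Sum = 17.61
df = 4. Since 17.61 > 13.277, we reject H₀.

17.61; reject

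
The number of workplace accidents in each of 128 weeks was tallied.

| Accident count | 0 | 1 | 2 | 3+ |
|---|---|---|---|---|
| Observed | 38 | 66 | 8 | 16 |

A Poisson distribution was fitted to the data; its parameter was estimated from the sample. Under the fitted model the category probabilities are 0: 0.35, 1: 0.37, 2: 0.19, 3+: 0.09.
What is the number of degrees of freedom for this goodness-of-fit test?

There are k = 4 categories and 1 parameter estimated from the data, so df = 4 − 1 − 1 = 2.

2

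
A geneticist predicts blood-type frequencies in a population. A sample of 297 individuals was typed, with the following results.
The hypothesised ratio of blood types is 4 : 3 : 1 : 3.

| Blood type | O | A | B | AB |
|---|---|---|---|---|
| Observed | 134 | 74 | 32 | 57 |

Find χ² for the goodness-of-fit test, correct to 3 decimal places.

Ratio total = 11. Expected counts: 297×4/11 = 108, 297×3/11 = 81, 297×1/11 = 27, 297×3/11 = 81.
χ² = (134−108)²/108 + (74−81)²/81 + (32−27)²/27 + (57−81)²/81
   = 6.2593 + 0.6049 + 0.9259 + 7.1111
Sum = 14.901

14.901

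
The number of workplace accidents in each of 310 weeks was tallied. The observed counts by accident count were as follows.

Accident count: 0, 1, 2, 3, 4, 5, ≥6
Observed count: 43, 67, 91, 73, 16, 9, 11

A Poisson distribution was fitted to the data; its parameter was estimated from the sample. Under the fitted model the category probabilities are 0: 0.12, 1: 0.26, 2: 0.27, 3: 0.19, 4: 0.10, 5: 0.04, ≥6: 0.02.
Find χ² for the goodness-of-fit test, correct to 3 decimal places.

Expected counts E_i = n·p_i: 310×0.12 = 37.2, 310×0.26 = 80.6, 310×0.27 = 83.7, 310×0.19 = 58.9, 310×0.10 = 31, 310×0.04 = 12.4, 310×0.02 = 6.2.
χ² = (43−37.2)²/37.2 + (67−80.6)²/80.6 + (91−83.7)²/83.7 + (73−58.9)²/58.9 + (16−31)²/31 + (9−12.4)²/12.4 + (11−6.2)²/6.2
   = 0.9043 + 2.2948 + 0.6367 + 3.3754 + 7.2581 + 0.9323 + 3.7161
Sum = 19.118

19.118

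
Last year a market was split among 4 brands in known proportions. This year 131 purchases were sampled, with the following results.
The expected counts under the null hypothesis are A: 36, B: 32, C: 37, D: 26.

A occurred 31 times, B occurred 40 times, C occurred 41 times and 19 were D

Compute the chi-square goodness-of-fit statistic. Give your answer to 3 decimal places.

χ² = (31−36)²/36 + (40−32)²/32 + (41−37)²/37 + (19−26)²/26
   = 0.6944 + 2.0000 + 0.4324 + 1.8846
Sum = 5.011

5.011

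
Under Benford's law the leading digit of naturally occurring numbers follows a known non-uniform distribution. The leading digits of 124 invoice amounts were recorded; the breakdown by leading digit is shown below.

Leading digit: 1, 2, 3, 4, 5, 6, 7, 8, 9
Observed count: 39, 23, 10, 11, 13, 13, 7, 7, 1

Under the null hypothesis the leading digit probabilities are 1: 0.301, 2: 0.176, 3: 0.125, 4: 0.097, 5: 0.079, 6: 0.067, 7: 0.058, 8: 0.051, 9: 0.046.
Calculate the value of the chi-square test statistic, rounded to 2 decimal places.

9.83

Expected counts E_i = n·p_i: 124×0.301 = 37.324, 124×0.176 = 21.824, 124×0.125 = 15.5, 124×0.097 = 12.028, 124×0.079 = 9.796, 124×0.067 = 8.308, 124×0.058 = 7.192, 124×0.051 = 6.324, 124×0.046 = 5.704.
cat         O        E   (O−E)²/E
1          39   37.324      0.075
2          23   21.824      0.063
3          10     15.5      1.952
4          11   12.028      0.088
5          13    9.796      1.048
6          13    8.308      2.650
7           7    7.192      0.005
8           7    6.324      0.072
9           1    5.704      3.879
Sum = 9.83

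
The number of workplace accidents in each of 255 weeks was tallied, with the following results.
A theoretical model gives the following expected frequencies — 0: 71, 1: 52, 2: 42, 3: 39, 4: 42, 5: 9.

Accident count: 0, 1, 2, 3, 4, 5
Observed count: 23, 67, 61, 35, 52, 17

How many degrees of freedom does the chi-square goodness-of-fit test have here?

5

There are k = 6 categories and no parameters were estimated from the data, so df = 6 − 1 = 5.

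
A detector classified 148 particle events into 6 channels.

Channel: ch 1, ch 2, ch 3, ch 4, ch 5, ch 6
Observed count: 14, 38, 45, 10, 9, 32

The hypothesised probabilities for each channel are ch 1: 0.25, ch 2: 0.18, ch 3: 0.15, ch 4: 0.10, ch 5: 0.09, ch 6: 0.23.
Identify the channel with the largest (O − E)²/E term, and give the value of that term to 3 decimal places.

ch 3, 23.416

Expected counts E_i = n·p_i: 148×0.25 = 37, 148×0.18 = 26.64, 148×0.15 = 22.2, 148×0.10 = 14.8, 148×0.09 = 13.32, 148×0.23 = 34.04.
χ² = (14−37)²/37 + (38−26.64)²/26.64 + (45−22.2)²/22.2 + (10−14.8)²/14.8 + (9−13.32)²/13.32 + (32−34.04)²/34.04
   = 14.2973 + 4.8442 + 23.4162 + 1.5568 + 1.4011 + 0.1223
The largest term is for ch 3: 23.416.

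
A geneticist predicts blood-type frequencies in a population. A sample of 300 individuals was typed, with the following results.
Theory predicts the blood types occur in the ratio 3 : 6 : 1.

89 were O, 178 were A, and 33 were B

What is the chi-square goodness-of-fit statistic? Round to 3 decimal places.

Ratio total = 10. Expected counts: 300×3/10 = 90, 300×6/10 = 180, 300×1/10 = 30.
O: (89 − 90)²/90 = 1/90 = 0.0111
A: (178 − 180)²/180 = 4/180 = 0.0222
B: (33 − 30)²/30 = 9/30 = 0.3000
Sum = 0.333

0.333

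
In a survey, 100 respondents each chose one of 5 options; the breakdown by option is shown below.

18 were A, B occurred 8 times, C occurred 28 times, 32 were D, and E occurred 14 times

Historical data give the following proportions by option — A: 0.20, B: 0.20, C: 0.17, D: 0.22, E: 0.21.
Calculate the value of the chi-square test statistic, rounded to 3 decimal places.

21.396

Expected counts E_i = n·p_i: 100×0.20 = 20, 100×0.20 = 20, 100×0.17 = 17, 100×0.22 = 22, 100×0.21 = 21.
cat         O        E   (O−E)²/E
A          18       20     0.2000
B           8       20     7.2000
C          28       17     7.1176
D          32       22     4.5455
E          14       21     2.3333
Sum = 21.396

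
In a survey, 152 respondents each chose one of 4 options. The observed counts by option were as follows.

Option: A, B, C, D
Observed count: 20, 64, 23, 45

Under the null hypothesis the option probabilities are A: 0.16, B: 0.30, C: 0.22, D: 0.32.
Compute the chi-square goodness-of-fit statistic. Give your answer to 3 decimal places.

Expected counts E_i = n·p_i: 152×0.16 = 24.32, 152×0.30 = 45.6, 152×0.22 = 33.44, 152×0.32 = 48.64.
χ² = (20−24.32)²/24.32 + (64−45.6)²/45.6 + (23−33.44)²/33.44 + (45−48.64)²/48.64
   = 0.7674 + 7.4246 + 3.2594 + 0.2724
Sum = 11.724

11.724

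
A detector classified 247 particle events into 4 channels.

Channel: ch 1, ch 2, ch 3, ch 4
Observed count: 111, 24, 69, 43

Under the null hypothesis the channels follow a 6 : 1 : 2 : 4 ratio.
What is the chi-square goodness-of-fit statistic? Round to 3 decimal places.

41.013

Ratio total = 13. Expected counts: 247×6/13 = 114, 247×1/13 = 19, 247×2/13 = 38, 247×4/13 = 76.
cat         O        E   (O−E)²/E
ch 1      111      114     0.0789
ch 2       24       19     1.3158
ch 3       69       38    25.2895
ch 4       43       76    14.3289
Sum = 41.013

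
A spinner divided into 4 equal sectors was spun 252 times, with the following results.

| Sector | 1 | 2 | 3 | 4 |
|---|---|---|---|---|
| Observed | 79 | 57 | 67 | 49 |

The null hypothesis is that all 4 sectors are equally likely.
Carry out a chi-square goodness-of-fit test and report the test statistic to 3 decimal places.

Expected count for each of the 4 categories: 252/4 = 63.
χ² = (79−63)²/63 + (57−63)²/63 + (67−63)²/63 + (49−63)²/63
   = 4.0635 + 0.5714 + 0.2540 + 3.1111
Sum = 8.000

8.000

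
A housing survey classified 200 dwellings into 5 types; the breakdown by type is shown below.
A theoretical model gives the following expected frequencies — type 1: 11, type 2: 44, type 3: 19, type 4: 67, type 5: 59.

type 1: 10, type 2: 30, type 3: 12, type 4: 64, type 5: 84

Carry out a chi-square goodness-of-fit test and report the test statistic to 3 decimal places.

χ² = (10−11)²/11 + (30−44)²/44 + (12−19)²/19 + (64−67)²/67 + (84−59)²/59
   = 0.0909 + 4.4545 + 2.5789 + 0.1343 + 10.5932
Sum = 17.852

17.852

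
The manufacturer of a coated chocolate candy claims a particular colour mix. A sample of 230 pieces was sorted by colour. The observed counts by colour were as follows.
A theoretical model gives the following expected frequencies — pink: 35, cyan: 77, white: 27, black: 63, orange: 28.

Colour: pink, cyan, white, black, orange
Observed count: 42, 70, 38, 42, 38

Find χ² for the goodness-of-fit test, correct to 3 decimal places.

cat         O        E   (O−E)²/E
pink       42       35     1.4000
cyan       70       77     0.6364
white      38       27     4.4815
black      42       63     7.0000
orange     38       28     3.5714
Sum = 17.089

17.089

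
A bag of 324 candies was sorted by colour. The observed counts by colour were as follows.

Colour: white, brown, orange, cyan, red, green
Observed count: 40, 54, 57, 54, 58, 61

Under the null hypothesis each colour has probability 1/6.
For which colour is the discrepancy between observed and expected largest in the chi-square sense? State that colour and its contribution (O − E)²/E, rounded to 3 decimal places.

white, 3.630

Expected count for each of the 6 categories: 324/6 = 54.
χ² = (40−54)²/54 + (54−54)²/54 + (57−54)²/54 + (54−54)²/54 + (58−54)²/54 + (61−54)²/54
   = 3.6296 + 0.0000 + 0.1667 + 0.0000 + 0.2963 + 0.9074
The largest term is for white: 3.630.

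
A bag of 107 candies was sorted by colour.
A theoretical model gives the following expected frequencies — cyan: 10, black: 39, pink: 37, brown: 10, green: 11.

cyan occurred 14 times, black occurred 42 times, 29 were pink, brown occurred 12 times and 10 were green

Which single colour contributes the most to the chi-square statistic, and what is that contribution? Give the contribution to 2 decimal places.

pink, 1.73

χ² = (14−10)²/10 + (42−39)²/39 + (29−37)²/37 + (12−10)²/10 + (10−11)²/11
   = 1.600 + 0.231 + 1.730 + 0.400 + 0.091
The largest term is for pink: 1.73.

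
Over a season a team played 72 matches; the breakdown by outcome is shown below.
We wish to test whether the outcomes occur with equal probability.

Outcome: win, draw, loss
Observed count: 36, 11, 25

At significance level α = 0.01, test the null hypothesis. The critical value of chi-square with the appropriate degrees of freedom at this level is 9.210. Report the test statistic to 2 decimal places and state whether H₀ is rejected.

Expected count for each of the 3 categories: 72/3 = 24.
χ² = (36−24)²/24 + (11−24)²/24 + (25−24)²/24
   = 6.000 + 7.042 + 0.042
Sum = 13.08
df = 2. Since 13.08 > 9.210, we reject H₀.

13.08; reject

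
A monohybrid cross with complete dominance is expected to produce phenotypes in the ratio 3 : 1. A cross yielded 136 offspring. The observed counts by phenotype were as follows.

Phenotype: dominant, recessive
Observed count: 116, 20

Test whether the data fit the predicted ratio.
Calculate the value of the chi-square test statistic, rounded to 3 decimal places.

Ratio total = 4. Expected counts: 136×3/4 = 102, 136×1/4 = 34.
χ² = (116−102)²/102 + (20−34)²/34
   = 1.9216 + 5.7647
Sum = 7.686

7.686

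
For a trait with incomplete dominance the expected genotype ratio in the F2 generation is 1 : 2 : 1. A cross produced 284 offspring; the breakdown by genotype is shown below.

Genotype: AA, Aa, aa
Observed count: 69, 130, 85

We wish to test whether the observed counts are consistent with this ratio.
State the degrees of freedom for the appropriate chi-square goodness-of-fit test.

2

There are k = 3 categories and no parameters were estimated from the data, so df = 3 − 1 = 2.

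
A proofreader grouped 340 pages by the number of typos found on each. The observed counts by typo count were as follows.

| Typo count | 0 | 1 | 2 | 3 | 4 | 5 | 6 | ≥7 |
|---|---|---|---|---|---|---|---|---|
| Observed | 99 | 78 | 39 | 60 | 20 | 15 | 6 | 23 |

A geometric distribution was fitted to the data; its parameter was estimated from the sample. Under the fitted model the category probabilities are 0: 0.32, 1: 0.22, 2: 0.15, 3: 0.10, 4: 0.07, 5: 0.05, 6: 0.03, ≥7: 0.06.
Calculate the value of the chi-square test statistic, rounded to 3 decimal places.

Expected counts E_i = n·p_i: 340×0.32 = 108.8, 340×0.22 = 74.8, 340×0.15 = 51, 340×0.10 = 34, 340×0.07 = 23.8, 340×0.05 = 17, 340×0.03 = 10.2, 340×0.06 = 20.4.
χ² = (99−108.8)²/108.8 + (78−74.8)²/74.8 + (39−51)²/51 + (60−34)²/34 + (20−23.8)²/23.8 + (15−17)²/17 + (6−10.2)²/10.2 + (23−20.4)²/20.4
   = 0.8827 + 0.1369 + 2.8235 + 19.8824 + 0.6067 + 0.2353 + 1.7294 + 0.3314
Sum = 26.628

26.628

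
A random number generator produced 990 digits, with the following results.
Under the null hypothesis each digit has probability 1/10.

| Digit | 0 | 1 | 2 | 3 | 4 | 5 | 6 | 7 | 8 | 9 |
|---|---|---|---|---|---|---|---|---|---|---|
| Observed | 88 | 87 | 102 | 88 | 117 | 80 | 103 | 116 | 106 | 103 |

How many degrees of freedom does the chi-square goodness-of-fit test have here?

9

There are k = 10 categories and no parameters were estimated from the data, so df = 10 − 1 = 9.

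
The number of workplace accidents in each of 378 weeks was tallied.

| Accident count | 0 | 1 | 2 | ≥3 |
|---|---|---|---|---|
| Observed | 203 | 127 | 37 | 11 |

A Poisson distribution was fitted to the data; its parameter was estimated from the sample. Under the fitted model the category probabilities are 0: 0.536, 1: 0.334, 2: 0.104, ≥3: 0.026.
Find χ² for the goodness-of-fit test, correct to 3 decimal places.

Expected counts E_i = n·p_i: 378×0.536 = 202.608, 378×0.334 = 126.252, 378×0.104 = 39.312, 378×0.026 = 9.828.
χ² = (203−202.608)²/202.608 + (127−126.252)²/126.252 + (37−39.312)²/39.312 + (11−9.828)²/9.828
   = 0.0008 + 0.0044 + 0.1360 + 0.1398
Sum = 0.281

0.281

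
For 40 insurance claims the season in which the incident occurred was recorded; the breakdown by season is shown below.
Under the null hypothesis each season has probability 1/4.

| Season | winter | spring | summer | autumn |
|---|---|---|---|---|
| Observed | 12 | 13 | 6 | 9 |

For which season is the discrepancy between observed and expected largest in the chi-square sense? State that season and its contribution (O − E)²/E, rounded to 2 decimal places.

Expected count for each of the 4 categories: 40/4 = 10.
χ² = (12−10)²/10 + (13−10)²/10 + (6−10)²/10 + (9−10)²/10
   = 0.400 + 0.900 + 1.600 + 0.100
The largest term is for summer: 1.60.

summer, 1.60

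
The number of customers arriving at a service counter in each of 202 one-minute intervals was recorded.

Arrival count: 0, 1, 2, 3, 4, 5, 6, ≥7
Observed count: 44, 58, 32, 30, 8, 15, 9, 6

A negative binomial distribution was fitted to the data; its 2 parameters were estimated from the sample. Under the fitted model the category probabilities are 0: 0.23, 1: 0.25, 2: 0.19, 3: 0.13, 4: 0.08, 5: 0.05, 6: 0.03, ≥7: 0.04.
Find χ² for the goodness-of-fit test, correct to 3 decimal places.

11.297

Expected counts E_i = n·p_i: 202×0.23 = 46.46, 202×0.25 = 50.5, 202×0.19 = 38.38, 202×0.13 = 26.26, 202×0.08 = 16.16, 202×0.05 = 10.1, 202×0.03 = 6.06, 202×0.04 = 8.08.
cat         O        E   (O−E)²/E
0          44    46.46     0.1303
1          58     50.5     1.1139
2          32    38.38     1.0606
3          30    26.26     0.5327
4           8    16.16     4.1204
5          15     10.1     2.3772
6           9     6.06     1.4263
≥7          6     8.08     0.5354
Sum = 11.297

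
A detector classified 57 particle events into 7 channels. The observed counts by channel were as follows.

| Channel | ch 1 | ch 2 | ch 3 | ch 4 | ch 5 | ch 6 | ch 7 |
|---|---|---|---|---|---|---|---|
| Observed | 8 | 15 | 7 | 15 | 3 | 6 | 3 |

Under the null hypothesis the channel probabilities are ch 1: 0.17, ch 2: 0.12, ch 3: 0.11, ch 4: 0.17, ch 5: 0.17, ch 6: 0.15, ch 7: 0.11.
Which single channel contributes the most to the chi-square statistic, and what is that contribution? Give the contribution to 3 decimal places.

Expected counts E_i = n·p_i: 57×0.17 = 9.69, 57×0.12 = 6.84, 57×0.11 = 6.27, 57×0.17 = 9.69, 57×0.17 = 9.69, 57×0.15 = 8.55, 57×0.11 = 6.27.
cat         O        E   (O−E)²/E
ch 1        8     9.69     0.2947
ch 2       15     6.84     9.7347
ch 3        7     6.27     0.0850
ch 4       15     9.69     2.9098
ch 5        3     9.69     4.6188
ch 6        6     8.55     0.7605
ch 7        3     6.27     1.7054
The largest term is for ch 2: 9.735.

ch 2, 9.735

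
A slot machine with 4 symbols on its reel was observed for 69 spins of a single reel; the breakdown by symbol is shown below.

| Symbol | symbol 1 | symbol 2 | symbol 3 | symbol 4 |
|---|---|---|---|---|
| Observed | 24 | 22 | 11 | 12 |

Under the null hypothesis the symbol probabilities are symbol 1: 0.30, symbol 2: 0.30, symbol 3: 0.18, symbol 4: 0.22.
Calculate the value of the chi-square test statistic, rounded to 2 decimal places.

1.44

Expected counts E_i = n·p_i: 69×0.30 = 20.7, 69×0.30 = 20.7, 69×0.18 = 12.42, 69×0.22 = 15.18.
symbol 1: (24 − 20.7)²/20.7 = 10.89/20.7 = 0.526
symbol 2: (22 − 20.7)²/20.7 = 1.69/20.7 = 0.082
symbol 3: (11 − 12.42)²/12.42 = 2.0164/12.42 = 0.162
symbol 4: (12 − 15.18)²/15.18 = 10.1124/15.18 = 0.666
Sum = 1.44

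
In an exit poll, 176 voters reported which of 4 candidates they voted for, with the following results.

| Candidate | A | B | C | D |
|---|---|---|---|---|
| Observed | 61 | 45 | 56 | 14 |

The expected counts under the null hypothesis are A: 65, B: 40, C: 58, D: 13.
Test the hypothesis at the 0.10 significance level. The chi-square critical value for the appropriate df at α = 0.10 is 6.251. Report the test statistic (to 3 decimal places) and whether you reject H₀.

A: (61 − 65)²/65 = 16/65 = 0.2462
B: (45 − 40)²/40 = 25/40 = 0.6250
C: (56 − 58)²/58 = 4/58 = 0.0690
D: (14 − 13)²/13 = 1/13 = 0.0769
Sum = 1.017
df = 3. Since 1.017 < 6.251, we do not reject H₀.

1.017; do not reject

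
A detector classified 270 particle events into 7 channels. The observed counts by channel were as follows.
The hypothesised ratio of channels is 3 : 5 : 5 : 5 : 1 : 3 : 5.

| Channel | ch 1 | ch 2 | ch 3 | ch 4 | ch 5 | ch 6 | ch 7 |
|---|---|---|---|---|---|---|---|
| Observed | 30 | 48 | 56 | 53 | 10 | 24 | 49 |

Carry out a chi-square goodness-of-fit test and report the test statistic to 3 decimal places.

Ratio total = 27. Expected counts: 270×3/27 = 30, 270×5/27 = 50, 270×5/27 = 50, 270×5/27 = 50, 270×1/27 = 10, 270×3/27 = 30, 270×5/27 = 50.
χ² = (30−30)²/30 + (48−50)²/50 + (56−50)²/50 + (53−50)²/50 + (10−10)²/10 + (24−30)²/30 + (49−50)²/50
   = 0.0000 + 0.0800 + 0.7200 + 0.1800 + 0.0000 + 1.2000 + 0.0200
Sum = 2.200

2.200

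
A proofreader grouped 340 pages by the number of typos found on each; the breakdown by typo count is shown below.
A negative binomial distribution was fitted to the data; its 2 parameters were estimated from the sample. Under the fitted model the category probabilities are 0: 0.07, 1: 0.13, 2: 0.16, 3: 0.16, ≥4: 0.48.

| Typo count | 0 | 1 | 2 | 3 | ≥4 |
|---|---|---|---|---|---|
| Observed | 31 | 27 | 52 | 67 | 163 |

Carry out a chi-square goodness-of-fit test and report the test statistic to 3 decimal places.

Expected counts E_i = n·p_i: 340×0.07 = 23.8, 340×0.13 = 44.2, 340×0.16 = 54.4, 340×0.16 = 54.4, 340×0.48 = 163.2.
χ² = (31−23.8)²/23.8 + (27−44.2)²/44.2 + (52−54.4)²/54.4 + (67−54.4)²/54.4 + (163−163.2)²/163.2
   = 2.1782 + 6.6932 + 0.1059 + 2.9184 + 0.0002
Sum = 11.896

11.896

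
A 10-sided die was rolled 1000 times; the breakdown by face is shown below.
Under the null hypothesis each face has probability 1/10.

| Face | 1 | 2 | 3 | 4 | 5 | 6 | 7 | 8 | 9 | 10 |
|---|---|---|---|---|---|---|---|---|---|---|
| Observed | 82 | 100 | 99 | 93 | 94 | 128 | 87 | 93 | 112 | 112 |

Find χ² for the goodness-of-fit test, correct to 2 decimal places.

Under H₀ each category has probability 1/10, so each expected count is 1000/10 = 100.
cat         O        E   (O−E)²/E
1          82      100      3.240
2         100      100      0.000
3          99      100      0.010
4          93      100      0.490
5          94      100      0.360
6         128      100      7.840
7          87      100      1.690
8          93      100      0.490
9         112      100      1.440
10        112      100      1.440
Sum = 17.00

17.00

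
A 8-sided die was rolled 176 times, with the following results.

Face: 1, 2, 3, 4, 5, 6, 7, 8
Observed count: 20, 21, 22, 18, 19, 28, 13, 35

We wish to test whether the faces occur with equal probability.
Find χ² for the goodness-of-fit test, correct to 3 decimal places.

14.364

Expected count for each of the 8 categories: 176/8 = 22.
1: (20 − 22)²/22 = 4/22 = 0.1818
2: (21 − 22)²/22 = 1/22 = 0.0455
3: (22 − 22)²/22 = 0/22 = 0.0000
4: (18 − 22)²/22 = 16/22 = 0.7273
5: (19 − 22)²/22 = 9/22 = 0.4091
6: (28 − 22)²/22 = 36/22 = 1.6364
7: (13 − 22)²/22 = 81/22 = 3.6818
8: (35 − 22)²/22 = 169/22 = 7.6818
Sum = 14.364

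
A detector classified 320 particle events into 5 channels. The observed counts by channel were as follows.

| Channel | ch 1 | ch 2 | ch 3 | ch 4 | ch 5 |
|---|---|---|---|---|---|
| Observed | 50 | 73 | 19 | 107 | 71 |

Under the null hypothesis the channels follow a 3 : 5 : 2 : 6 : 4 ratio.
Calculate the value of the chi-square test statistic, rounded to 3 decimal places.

Ratio total = 20. Expected counts: 320×3/20 = 48, 320×5/20 = 80, 320×2/20 = 32, 320×6/20 = 96, 320×4/20 = 64.
cat         O        E   (O−E)²/E
ch 1       50       48     0.0833
ch 2       73       80     0.6125
ch 3       19       32     5.2813
ch 4      107       96     1.2604
ch 5       71       64     0.7656
Sum = 8.003

8.003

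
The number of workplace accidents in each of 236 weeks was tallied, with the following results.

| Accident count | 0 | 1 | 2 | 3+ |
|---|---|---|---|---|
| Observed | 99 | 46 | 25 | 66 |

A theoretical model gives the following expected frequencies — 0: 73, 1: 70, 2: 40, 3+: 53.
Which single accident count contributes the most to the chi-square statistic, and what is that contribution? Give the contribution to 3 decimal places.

0, 9.260

cat         O        E   (O−E)²/E
0          99       73     9.2603
1          46       70     8.2286
2          25       40     5.6250
3+         66       53     3.1887
The largest term is for 0: 9.260.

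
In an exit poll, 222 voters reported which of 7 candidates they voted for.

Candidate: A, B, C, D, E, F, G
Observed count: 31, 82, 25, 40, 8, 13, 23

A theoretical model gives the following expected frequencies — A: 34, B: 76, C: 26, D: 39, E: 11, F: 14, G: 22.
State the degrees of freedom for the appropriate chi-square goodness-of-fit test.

6

There are k = 7 categories and no parameters were estimated from the data, so df = 7 − 1 = 6.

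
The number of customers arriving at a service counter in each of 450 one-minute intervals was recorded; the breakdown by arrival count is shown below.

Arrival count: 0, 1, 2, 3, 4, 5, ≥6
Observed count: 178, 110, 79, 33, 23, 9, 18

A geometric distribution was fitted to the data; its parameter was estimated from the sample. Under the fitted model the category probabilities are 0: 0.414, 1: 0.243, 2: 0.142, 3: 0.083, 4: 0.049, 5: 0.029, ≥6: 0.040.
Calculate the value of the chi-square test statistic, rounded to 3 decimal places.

5.746

Expected counts E_i = n·p_i: 450×0.414 = 186.3, 450×0.243 = 109.35, 450×0.142 = 63.9, 450×0.083 = 37.35, 450×0.049 = 22.05, 450×0.029 = 13.05, 450×0.040 = 18.
χ² = (178−186.3)²/186.3 + (110−109.35)²/109.35 + (79−63.9)²/63.9 + (33−37.35)²/37.35 + (23−22.05)²/22.05 + (9−13.05)²/13.05 + (18−18)²/18
   = 0.3698 + 0.0039 + 3.5682 + 0.5066 + 0.0409 + 1.2569 + 0.0000
Sum = 5.746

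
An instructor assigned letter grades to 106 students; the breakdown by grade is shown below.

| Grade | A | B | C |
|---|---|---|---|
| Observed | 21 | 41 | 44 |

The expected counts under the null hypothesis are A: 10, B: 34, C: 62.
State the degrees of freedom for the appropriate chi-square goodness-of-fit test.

2

There are k = 3 categories and no parameters were estimated from the data, so df = 3 − 1 = 2.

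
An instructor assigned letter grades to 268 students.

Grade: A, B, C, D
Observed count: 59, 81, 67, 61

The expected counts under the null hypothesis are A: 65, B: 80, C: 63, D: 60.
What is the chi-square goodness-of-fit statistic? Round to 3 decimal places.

A: (59 − 65)²/65 = 36/65 = 0.5538
B: (81 − 80)²/80 = 1/80 = 0.0125
C: (67 − 63)²/63 = 16/63 = 0.2540
D: (61 − 60)²/60 = 1/60 = 0.0167
Sum = 0.837

0.837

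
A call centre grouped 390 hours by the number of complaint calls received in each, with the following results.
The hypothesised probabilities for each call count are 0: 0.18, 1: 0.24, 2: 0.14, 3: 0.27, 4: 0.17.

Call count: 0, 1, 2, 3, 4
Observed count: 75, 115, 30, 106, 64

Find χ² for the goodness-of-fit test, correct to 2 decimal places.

Expected counts E_i = n·p_i: 390×0.18 = 70.2, 390×0.24 = 93.6, 390×0.14 = 54.6, 390×0.27 = 105.3, 390×0.17 = 66.3.
χ² = (75−70.2)²/70.2 + (115−93.6)²/93.6 + (30−54.6)²/54.6 + (106−105.3)²/105.3 + (64−66.3)²/66.3
   = 0.328 + 4.893 + 11.084 + 0.005 + 0.080
Sum = 16.39

16.39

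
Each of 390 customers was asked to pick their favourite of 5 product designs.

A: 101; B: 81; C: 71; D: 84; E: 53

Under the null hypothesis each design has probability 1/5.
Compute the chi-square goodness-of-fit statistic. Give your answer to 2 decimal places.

16.00

Expected count for each of the 5 categories: 390/5 = 78.
A: (101 − 78)²/78 = 529/78 = 6.782
B: (81 − 78)²/78 = 9/78 = 0.115
C: (71 − 78)²/78 = 49/78 = 0.628
D: (84 − 78)²/78 = 36/78 = 0.462
E: (53 − 78)²/78 = 625/78 = 8.013
Sum = 16.00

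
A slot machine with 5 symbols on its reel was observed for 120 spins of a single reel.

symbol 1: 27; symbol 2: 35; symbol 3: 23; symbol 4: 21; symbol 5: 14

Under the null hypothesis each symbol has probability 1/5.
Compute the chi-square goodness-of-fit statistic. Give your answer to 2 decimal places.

10.00

Expected count for each of the 5 categories: 120/5 = 24.
χ² = (27−24)²/24 + (35−24)²/24 + (23−24)²/24 + (21−24)²/24 + (14−24)²/24
   = 0.375 + 5.042 + 0.042 + 0.375 + 4.167
Sum = 10.00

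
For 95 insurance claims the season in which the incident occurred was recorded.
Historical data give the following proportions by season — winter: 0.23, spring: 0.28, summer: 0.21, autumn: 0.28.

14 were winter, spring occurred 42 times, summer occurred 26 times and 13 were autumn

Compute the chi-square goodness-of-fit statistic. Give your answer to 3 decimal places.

Expected counts E_i = n·p_i: 95×0.23 = 21.85, 95×0.28 = 26.6, 95×0.21 = 19.95, 95×0.28 = 26.6.
cat         O        E   (O−E)²/E
winter     14    21.85     2.8203
spring     42     26.6     8.9158
summer     26    19.95     1.8347
autumn     13     26.6     6.9534
Sum = 20.524

20.524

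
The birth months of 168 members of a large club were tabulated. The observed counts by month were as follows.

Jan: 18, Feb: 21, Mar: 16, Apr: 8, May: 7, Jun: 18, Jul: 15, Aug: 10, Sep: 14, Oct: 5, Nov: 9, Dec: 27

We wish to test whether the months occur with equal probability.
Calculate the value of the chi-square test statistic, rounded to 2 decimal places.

Expected count for each of the 12 categories: 168/12 = 14.
cat         O        E   (O−E)²/E
Jan        18       14      1.143
Feb        21       14      3.500
Mar        16       14      0.286
Apr         8       14      2.571
May         7       14      3.500
Jun        18       14      1.143
Jul        15       14      0.071
Aug        10       14      1.143
Sep        14       14      0.000
Oct         5       14      5.786
Nov         9       14      1.786
Dec        27       14     12.071
Sum = 33.00

33.00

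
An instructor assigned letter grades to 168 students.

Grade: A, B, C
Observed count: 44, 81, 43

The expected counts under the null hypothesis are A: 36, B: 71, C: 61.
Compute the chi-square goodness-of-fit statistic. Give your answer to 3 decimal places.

8.498

χ² = (44−36)²/36 + (81−71)²/71 + (43−61)²/61
   = 1.7778 + 1.4085 + 5.3115
Sum = 8.498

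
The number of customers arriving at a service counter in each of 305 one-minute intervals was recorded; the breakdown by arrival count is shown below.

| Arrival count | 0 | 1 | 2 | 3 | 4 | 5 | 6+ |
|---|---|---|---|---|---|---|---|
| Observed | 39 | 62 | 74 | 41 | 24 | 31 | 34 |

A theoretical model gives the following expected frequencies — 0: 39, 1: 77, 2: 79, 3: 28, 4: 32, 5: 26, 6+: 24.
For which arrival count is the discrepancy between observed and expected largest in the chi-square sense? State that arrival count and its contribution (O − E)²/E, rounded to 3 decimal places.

3, 6.036

cat         O        E   (O−E)²/E
0          39       39     0.0000
1          62       77     2.9221
2          74       79     0.3165
3          41       28     6.0357
4          24       32     2.0000
5          31       26     0.9615
6+         34       24     4.1667
The largest term is for 3: 6.036.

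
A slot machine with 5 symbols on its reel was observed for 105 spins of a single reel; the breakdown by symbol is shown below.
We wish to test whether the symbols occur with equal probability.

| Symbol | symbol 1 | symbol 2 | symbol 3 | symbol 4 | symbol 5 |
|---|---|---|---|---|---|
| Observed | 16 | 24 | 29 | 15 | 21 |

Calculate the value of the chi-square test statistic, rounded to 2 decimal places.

6.38

Under H₀ each category has probability 1/5, so each expected count is 105/5 = 21.
cat           O        E   (O−E)²/E
symbol 1     16       21      1.190
symbol 2     24       21      0.429
symbol 3     29       21      3.048
symbol 4     15       21      1.714
symbol 5     21       21      0.000
Sum = 6.38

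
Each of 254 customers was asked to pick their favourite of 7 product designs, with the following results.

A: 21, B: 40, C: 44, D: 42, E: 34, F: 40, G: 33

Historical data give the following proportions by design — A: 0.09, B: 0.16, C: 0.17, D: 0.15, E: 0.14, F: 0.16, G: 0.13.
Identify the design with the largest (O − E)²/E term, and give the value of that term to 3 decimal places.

D, 0.399

Expected counts E_i = n·p_i: 254×0.09 = 22.86, 254×0.16 = 40.64, 254×0.17 = 43.18, 254×0.15 = 38.1, 254×0.14 = 35.56, 254×0.16 = 40.64, 254×0.13 = 33.02.
χ² = (21−22.86)²/22.86 + (40−40.64)²/40.64 + (44−43.18)²/43.18 + (42−38.1)²/38.1 + (34−35.56)²/35.56 + (40−40.64)²/40.64 + (33−33.02)²/33.02
   = 0.1513 + 0.0101 + 0.0156 + 0.3992 + 0.0684 + 0.0101 + 0.0000
The largest term is for D: 0.399.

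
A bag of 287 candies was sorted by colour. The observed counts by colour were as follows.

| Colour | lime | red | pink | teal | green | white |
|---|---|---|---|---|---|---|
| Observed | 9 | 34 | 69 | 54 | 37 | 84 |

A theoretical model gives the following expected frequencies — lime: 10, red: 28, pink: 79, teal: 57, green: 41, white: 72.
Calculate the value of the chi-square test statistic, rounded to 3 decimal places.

cat         O        E   (O−E)²/E
lime        9       10     0.1000
red        34       28     1.2857
pink       69       79     1.2658
teal       54       57     0.1579
green      37       41     0.3902
white      84       72     2.0000
Sum = 5.200

5.200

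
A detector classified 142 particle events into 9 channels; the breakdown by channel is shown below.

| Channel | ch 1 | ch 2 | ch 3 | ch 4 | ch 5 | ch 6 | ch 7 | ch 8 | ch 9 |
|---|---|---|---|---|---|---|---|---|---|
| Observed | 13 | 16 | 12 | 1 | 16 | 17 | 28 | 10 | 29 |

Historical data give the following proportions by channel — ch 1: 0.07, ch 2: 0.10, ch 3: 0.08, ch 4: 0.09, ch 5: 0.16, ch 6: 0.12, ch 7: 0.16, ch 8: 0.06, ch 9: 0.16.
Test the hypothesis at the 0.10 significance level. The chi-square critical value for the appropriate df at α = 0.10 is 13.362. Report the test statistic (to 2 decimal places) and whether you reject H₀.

Expected counts E_i = n·p_i: 142×0.07 = 9.94, 142×0.10 = 14.2, 142×0.08 = 11.36, 142×0.09 = 12.78, 142×0.16 = 22.72, 142×0.12 = 17.04, 142×0.16 = 22.72, 142×0.06 = 8.52, 142×0.16 = 22.72.
χ² = (13−9.94)²/9.94 + (16−14.2)²/14.2 + (12−11.36)²/11.36 + (1−12.78)²/12.78 + (16−22.72)²/22.72 + (17−17.04)²/17.04 + (28−22.72)²/22.72 + (10−8.52)²/8.52 + (29−22.72)²/22.72
   = 0.942 + 0.228 + 0.036 + 10.858 + 1.988 + 0.000 + 1.227 + 0.257 + 1.736
Sum = 17.27
df = 8. Since 17.27 > 13.362, we reject H₀.

17.27; reject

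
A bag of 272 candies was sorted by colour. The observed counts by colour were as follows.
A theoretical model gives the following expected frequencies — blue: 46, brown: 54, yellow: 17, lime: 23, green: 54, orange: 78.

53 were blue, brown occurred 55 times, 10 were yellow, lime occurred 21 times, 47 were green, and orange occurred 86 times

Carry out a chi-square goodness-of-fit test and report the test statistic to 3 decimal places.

cat         O        E   (O−E)²/E
blue       53       46     1.0652
brown      55       54     0.0185
yellow     10       17     2.8824
lime       21       23     0.1739
green      47       54     0.9074
orange     86       78     0.8205
Sum = 5.868

5.868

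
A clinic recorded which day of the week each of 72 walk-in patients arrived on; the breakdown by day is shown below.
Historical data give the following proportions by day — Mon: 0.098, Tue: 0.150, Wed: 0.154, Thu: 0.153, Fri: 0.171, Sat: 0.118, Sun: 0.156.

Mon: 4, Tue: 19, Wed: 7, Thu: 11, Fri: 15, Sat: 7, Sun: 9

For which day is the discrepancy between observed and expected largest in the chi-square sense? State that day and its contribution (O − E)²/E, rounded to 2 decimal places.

Tue, 6.23

Expected counts E_i = n·p_i: 72×0.098 = 7.056, 72×0.150 = 10.8, 72×0.154 = 11.088, 72×0.153 = 11.016, 72×0.171 = 12.312, 72×0.118 = 8.496, 72×0.156 = 11.232.
cat         O        E   (O−E)²/E
Mon         4    7.056      1.324
Tue        19     10.8      6.226
Wed         7   11.088      1.507
Thu        11   11.016      0.000
Fri        15   12.312      0.587
Sat         7    8.496      0.263
Sun         9   11.232      0.444
The largest term is for Tue: 6.23.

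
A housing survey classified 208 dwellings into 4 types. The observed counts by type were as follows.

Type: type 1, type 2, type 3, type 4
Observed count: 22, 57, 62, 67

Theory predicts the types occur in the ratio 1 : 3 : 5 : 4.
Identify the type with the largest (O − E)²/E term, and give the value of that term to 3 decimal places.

type 3, 4.050

Ratio total = 13. Expected counts: 208×1/13 = 16, 208×3/13 = 48, 208×5/13 = 80, 208×4/13 = 64.
cat         O        E   (O−E)²/E
type 1     22       16     2.2500
type 2     57       48     1.6875
type 3     62       80     4.0500
type 4     67       64     0.1406
The largest term is for type 3: 4.050.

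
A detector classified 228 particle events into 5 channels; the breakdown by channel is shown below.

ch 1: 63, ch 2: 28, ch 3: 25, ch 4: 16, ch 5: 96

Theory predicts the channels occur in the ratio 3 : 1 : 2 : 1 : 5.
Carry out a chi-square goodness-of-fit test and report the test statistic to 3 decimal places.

Ratio total = 12. Expected counts: 228×3/12 = 57, 228×1/12 = 19, 228×2/12 = 38, 228×1/12 = 19, 228×5/12 = 95.
χ² = (63−57)²/57 + (28−19)²/19 + (25−38)²/38 + (16−19)²/19 + (96−95)²/95
   = 0.6316 + 4.2632 + 4.4474 + 0.4737 + 0.0105
Sum = 9.826

9.826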